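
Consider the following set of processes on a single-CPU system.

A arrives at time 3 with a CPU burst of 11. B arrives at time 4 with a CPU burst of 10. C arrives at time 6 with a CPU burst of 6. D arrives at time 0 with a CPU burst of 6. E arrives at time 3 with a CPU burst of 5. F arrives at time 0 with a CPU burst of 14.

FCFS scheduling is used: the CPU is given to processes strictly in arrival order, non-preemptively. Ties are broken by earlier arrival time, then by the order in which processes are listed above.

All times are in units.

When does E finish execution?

Gantt: | D 0-6 | F 6-20 | A 20-31 | E 31-36 | B 36-46 | C 46-52 |
Completion: A=31  B=46  C=52  D=6  E=36  F=20
Turnaround (C−A): A=28  B=42  C=46  D=6  E=33  F=20

36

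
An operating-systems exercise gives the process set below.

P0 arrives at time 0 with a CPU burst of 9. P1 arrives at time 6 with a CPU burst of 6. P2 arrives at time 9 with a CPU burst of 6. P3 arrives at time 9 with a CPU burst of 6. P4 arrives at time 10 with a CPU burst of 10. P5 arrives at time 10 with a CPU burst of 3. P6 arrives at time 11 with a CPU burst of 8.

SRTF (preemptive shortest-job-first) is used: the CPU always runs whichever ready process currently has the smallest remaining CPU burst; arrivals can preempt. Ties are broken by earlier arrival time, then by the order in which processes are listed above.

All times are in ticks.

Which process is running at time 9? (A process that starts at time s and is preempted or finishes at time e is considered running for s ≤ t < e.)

P1

Timeline: | P0 0-9 | P1 9-10 | P5 10-13 | P1 13-18 | P2 18-24 | P3 24-30 | P6 30-38 | P4 38-48 |
Completion: P0=9  P1=18  P2=24  P3=30  P4=48  P5=13  P6=38
Turnaround (C−A): P0=9  P1=12  P2=15  P3=21  P4=38  P5=3  P6=27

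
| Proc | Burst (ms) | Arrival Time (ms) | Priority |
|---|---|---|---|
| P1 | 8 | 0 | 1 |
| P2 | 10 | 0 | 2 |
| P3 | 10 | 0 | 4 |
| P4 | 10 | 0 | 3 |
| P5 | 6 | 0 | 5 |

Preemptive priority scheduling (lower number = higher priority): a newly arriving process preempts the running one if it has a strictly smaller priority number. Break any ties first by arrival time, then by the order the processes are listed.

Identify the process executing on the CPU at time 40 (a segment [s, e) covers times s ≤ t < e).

P5

Gantt: | P1 0-8 | P2 8-18 | P4 18-28 | P3 28-38 | P5 38-44 |
Completion: P1=8  P2=18  P3=38  P4=28  P5=44
Turnaround (C−A): P1=8  P2=18  P3=38  P4=28  P5=44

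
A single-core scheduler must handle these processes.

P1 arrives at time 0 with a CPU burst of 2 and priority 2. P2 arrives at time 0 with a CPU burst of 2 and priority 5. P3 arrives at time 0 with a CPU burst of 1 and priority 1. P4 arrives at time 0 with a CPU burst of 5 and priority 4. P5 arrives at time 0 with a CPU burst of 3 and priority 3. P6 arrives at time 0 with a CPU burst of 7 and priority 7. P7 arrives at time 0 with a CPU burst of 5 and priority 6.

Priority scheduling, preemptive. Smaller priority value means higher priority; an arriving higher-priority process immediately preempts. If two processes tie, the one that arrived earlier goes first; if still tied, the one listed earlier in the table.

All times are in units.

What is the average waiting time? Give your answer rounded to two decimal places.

Schedule: | P3 0-1 | P1 1-3 | P5 3-6 | P4 6-11 | P2 11-13 | P7 13-18 | P6 18-25 |
Completion: P1=3  P2=13  P3=1  P4=11  P5=6  P6=25  P7=18
Turnaround (C−A): P1=3  P2=13  P3=1  P4=11  P5=6  P6=25  P7=18
Waiting times: P1=1, P2=11, P3=0, P4=6, P5=3, P6=18, P7=13
Average waiting = (1+11+0+6+3+18+13) / 7 = 52/7 = 7.43

7.43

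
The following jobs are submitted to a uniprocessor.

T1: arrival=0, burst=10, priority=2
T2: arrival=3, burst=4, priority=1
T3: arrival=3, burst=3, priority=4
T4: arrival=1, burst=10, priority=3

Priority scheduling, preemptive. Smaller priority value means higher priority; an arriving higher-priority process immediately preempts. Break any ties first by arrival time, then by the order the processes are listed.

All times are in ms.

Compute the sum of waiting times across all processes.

Gantt: | T1 0-3 | T2 3-7 | T1 7-14 | T4 14-24 | T3 24-27 |
Completion: T1=14  T2=7  T3=27  T4=24
Turnaround (C−A): T1=14  T2=4  T3=24  T4=23
Waiting = turnaround − burst: T1=4, T2=0, T3=21, T4=13
Total waiting = 4 + 0 + 21 + 13 = 38

38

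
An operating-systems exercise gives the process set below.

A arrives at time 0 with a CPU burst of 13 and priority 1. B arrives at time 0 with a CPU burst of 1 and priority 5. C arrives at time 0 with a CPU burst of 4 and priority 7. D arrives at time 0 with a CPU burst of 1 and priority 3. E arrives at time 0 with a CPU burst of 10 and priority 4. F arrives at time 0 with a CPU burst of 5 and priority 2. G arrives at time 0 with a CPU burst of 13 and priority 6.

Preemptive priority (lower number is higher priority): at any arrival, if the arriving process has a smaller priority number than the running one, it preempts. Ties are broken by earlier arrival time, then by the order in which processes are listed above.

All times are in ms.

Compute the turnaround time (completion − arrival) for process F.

18

Timeline: | A 0-13 | F 13-18 | D 18-19 | E 19-29 | B 29-30 | G 30-43 | C 43-47 |
Completion: A=13  B=30  C=47  D=19  E=29  F=18  G=43
Turnaround (C−A): A=13  B=30  C=47  D=19  E=29  F=18  G=43
Turnaround(F) = completion − arrival = 18 − 0 = 18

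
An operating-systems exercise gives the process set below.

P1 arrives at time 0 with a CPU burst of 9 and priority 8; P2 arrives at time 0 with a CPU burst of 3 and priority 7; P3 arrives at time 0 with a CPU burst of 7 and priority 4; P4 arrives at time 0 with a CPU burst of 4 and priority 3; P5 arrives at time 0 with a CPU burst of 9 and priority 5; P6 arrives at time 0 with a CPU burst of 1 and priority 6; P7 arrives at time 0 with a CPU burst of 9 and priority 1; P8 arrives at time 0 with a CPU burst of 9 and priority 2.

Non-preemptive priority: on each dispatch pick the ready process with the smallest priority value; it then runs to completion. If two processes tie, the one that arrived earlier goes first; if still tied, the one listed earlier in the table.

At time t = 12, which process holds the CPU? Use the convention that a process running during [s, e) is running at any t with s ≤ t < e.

P8

Gantt: | P7 0-9 | P8 9-18 | P4 18-22 | P3 22-29 | P5 29-38 | P6 38-39 | P2 39-42 | P1 42-51 |
Completion: P1=51  P2=42  P3=29  P4=22  P5=38  P6=39  P7=9  P8=18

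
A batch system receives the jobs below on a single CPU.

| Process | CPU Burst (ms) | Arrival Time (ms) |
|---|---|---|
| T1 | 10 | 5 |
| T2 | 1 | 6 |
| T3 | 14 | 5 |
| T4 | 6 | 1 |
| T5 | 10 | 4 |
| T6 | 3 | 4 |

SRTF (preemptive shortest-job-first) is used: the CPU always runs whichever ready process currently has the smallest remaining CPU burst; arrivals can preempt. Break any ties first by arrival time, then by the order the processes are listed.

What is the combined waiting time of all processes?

Schedule: | idle 0-1 | T4 1-7 | T2 7-8 | T6 8-11 | T5 11-21 | T1 21-31 | T3 31-45 |
Completion: T1=31  T2=8  T3=45  T4=7  T5=21  T6=11
Turnaround (C−A): T1=26  T2=2  T3=40  T4=6  T5=17  T6=7
Waiting = turnaround − burst: T1=16, T2=1, T3=26, T4=0, T5=7, T6=4
Total waiting = 16 + 1 + 26 + 0 + 7 + 4 = 54

54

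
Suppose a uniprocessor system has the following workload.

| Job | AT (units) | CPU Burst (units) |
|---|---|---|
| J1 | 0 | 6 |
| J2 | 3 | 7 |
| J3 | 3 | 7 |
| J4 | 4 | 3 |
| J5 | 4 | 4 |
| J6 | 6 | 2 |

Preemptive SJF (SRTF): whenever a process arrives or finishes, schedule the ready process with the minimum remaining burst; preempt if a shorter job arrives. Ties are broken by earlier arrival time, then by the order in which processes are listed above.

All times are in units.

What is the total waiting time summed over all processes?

42

Schedule: | J1 0-6 | J6 6-8 | J4 8-11 | J5 11-15 | J2 15-22 | J3 22-29 |
Completion: J1=6  J2=22  J3=29  J4=11  J5=15  J6=8
Waiting = turnaround − burst: J1=0, J2=12, J3=19, J4=4, J5=7, J6=0
Total waiting = 0 + 12 + 19 + 4 + 7 + 0 = 42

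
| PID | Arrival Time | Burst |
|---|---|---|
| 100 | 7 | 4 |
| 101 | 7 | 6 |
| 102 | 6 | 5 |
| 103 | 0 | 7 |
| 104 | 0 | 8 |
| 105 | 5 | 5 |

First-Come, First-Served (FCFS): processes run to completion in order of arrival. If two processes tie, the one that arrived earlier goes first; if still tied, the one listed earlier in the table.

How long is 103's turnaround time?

7

Gantt: | 103 0-7 | 104 7-15 | 105 15-20 | 102 20-25 | 100 25-29 | 101 29-35 |
Completion: 100=29  101=35  102=25  103=7  104=15  105=20
Turnaround (C−A): 100=22  101=28  102=19  103=7  104=15  105=15
Turnaround(103) = completion − arrival = 7 − 0 = 7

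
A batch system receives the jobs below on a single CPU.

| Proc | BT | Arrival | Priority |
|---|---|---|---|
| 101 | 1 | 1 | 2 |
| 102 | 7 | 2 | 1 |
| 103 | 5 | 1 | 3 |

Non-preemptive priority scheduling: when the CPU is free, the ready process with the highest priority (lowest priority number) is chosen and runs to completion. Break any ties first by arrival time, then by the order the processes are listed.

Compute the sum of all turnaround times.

21

Schedule: | idle 0-1 | 101 1-2 | 102 2-9 | 103 9-14 |
Completion: 101=2  102=9  103=14
Turnaround (C−A): 101=1  102=7  103=13
Turnaround = completion − arrival: 101=1, 102=7, 103=13
Total turnaround = 1 + 7 + 13 = 21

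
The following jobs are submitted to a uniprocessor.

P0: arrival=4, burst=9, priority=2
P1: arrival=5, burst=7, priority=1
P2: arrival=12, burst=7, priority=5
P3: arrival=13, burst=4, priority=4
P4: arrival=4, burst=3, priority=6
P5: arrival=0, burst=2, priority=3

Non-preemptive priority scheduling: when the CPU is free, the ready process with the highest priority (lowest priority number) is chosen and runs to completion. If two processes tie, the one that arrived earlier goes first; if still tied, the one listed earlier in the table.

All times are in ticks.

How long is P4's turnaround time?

Schedule: | P5 0-2 | idle 2-4 | P0 4-13 | P1 13-20 | P3 20-24 | P2 24-31 | P4 31-34 |
Completion: P0=13  P1=20  P2=31  P3=24  P4=34  P5=2
Turnaround(P4) = completion − arrival = 34 − 4 = 30

30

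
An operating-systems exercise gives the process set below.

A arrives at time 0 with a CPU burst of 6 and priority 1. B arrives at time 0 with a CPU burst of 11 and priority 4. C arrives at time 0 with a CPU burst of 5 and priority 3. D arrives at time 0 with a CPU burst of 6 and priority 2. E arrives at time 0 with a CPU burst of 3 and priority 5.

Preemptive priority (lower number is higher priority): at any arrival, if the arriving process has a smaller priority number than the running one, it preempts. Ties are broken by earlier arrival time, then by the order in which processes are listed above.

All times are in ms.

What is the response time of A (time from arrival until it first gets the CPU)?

Timeline: | A 0-6 | D 6-12 | C 12-17 | B 17-28 | E 28-31 |
Completion: A=6  B=28  C=17  D=12  E=31
Response(A) = first start − arrival = 0 − 0 = 0

0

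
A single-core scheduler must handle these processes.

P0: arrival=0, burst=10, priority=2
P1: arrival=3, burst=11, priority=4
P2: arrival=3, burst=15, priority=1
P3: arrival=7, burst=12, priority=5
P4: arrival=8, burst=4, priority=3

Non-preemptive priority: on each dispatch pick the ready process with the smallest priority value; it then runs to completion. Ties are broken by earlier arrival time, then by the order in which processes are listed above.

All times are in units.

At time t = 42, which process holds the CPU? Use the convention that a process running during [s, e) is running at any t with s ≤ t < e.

Timeline: | P0 0-10 | P2 10-25 | P4 25-29 | P1 29-40 | P3 40-52 |
Completion: P0=10  P1=40  P2=25  P3=52  P4=29
Turnaround (C−A): P0=10  P1=37  P2=22  P3=45  P4=21

P3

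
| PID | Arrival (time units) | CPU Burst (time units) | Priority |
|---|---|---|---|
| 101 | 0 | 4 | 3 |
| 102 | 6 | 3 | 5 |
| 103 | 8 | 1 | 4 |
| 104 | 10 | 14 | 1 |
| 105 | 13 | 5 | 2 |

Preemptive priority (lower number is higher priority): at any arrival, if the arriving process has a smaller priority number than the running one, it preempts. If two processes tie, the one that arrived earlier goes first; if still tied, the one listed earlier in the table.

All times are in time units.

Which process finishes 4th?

Timeline: | 101 0-4 | idle 4-6 | 102 6-8 | 103 8-9 | 102 9-10 | 104 10-24 | 105 24-29 |
Completion: 101=4  102=10  103=9  104=24  105=29
Finish order: 101 → 103 → 102 → 104 → 105

104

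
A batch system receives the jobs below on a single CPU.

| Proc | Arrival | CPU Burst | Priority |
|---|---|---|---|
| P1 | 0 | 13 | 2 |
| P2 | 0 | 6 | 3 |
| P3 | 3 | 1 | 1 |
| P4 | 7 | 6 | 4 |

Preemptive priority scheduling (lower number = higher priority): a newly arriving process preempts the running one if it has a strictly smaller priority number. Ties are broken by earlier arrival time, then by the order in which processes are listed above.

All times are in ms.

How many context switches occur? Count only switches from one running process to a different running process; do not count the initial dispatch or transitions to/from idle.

Gantt: | P1 0-3 | P3 3-4 | P1 4-14 | P2 14-20 | P4 20-26 |
Completion: P1=14  P2=20  P3=4  P4=26
Turnaround (C−A): P1=14  P2=20  P3=1  P4=19

4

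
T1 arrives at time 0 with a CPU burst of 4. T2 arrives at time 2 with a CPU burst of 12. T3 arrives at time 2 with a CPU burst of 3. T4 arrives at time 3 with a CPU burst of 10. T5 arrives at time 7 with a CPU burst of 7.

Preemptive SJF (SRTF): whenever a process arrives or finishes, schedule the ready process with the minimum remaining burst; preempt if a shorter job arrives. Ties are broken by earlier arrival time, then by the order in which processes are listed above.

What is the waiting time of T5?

Gantt: | T1 0-4 | T3 4-7 | T5 7-14 | T4 14-24 | T2 24-36 |
Completion: T1=4  T2=36  T3=7  T4=24  T5=14
Turnaround (C−A): T1=4  T2=34  T3=5  T4=21  T5=7
Waiting(T5) = turnaround − burst = 7 − 7 = 0

0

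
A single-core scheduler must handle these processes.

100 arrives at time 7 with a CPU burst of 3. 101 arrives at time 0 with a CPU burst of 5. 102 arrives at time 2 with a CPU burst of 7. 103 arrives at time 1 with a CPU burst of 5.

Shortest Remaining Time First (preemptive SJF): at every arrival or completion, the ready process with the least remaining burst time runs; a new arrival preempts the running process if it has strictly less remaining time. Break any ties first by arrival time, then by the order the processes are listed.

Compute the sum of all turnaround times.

Gantt: | 101 0-5 | 103 5-10 | 100 10-13 | 102 13-20 |
Completion: 100=13  101=5  102=20  103=10
Turnaround = completion − arrival: 100=6, 101=5, 102=18, 103=9
Total turnaround = 6 + 5 + 18 + 9 = 38

38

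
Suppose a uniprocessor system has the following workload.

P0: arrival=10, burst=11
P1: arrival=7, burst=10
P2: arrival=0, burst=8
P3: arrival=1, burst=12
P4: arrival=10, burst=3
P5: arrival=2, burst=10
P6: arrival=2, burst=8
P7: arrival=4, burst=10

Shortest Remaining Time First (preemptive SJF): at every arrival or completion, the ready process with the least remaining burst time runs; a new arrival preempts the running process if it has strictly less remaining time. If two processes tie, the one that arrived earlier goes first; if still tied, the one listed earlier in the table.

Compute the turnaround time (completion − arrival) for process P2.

8

Gantt: | P2 0-8 | P6 8-10 | P4 10-13 | P6 13-19 | P5 19-29 | P7 29-39 | P1 39-49 | P0 49-60 | P3 60-72 |
Completion: P0=60  P1=49  P2=8  P3=72  P4=13  P5=29  P6=19  P7=39
Turnaround(P2) = completion − arrival = 8 − 0 = 8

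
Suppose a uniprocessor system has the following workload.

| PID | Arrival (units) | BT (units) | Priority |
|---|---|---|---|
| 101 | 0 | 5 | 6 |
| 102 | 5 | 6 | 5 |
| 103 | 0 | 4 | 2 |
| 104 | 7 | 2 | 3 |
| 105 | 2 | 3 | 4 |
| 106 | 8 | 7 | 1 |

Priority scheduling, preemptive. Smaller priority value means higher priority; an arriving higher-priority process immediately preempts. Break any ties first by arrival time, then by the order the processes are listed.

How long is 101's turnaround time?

27

Timeline: | 103 0-4 | 105 4-7 | 104 7-8 | 106 8-15 | 104 15-16 | 102 16-22 | 101 22-27 |
Completion: 101=27  102=22  103=4  104=16  105=7  106=15
Turnaround(101) = completion − arrival = 27 − 0 = 27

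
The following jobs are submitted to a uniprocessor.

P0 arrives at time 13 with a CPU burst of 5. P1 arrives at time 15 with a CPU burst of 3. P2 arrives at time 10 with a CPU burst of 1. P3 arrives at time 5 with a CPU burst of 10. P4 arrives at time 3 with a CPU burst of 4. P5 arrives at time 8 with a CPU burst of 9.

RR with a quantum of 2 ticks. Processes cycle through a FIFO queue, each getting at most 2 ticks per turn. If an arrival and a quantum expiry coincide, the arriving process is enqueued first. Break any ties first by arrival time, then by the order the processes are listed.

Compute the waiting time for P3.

16

Timeline: | idle 0-3 | P4 3-5 | P3 5-7 | P4 7-9 | P3 9-11 | P5 11-13 | P2 13-14 | P3 14-16 | P0 16-18 | P5 18-20 | P1 20-22 | P3 22-24 | P0 24-26 | P5 26-28 | P1 28-29 | P3 29-31 | P0 31-32 | P5 32-35 |
Completion: P0=32  P1=29  P2=14  P3=31  P4=9  P5=35
Waiting(P3) = turnaround − burst = 26 − 10 = 16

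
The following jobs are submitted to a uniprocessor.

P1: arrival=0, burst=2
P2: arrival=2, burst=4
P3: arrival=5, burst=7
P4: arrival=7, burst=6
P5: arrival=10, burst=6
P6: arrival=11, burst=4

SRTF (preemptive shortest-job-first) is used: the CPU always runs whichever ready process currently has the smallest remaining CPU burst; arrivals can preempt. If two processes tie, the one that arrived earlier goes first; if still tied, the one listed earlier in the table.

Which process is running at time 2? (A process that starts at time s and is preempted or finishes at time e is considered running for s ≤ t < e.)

P2

Timeline: | P1 0-2 | P2 2-6 | P3 6-13 | P6 13-17 | P4 17-23 | P5 23-29 |
Completion: P1=2  P2=6  P3=13  P4=23  P5=29  P6=17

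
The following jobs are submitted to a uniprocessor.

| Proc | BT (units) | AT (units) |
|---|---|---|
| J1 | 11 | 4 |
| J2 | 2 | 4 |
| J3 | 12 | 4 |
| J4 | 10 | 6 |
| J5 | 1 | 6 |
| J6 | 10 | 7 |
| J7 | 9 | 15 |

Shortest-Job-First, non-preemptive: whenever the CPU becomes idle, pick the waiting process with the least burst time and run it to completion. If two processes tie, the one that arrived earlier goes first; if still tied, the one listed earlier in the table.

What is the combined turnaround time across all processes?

Schedule: | idle 0-4 | J2 4-6 | J5 6-7 | J4 7-17 | J7 17-26 | J6 26-36 | J1 36-47 | J3 47-59 |
Completion: J1=47  J2=6  J3=59  J4=17  J5=7  J6=36  J7=26
Turnaround (C−A): J1=43  J2=2  J3=55  J4=11  J5=1  J6=29  J7=11
Turnaround = completion − arrival: J1=43, J2=2, J3=55, J4=11, J5=1, J6=29, J7=11
Total turnaround = 43 + 2 + 55 + 11 + 1 + 29 + 11 = 152

152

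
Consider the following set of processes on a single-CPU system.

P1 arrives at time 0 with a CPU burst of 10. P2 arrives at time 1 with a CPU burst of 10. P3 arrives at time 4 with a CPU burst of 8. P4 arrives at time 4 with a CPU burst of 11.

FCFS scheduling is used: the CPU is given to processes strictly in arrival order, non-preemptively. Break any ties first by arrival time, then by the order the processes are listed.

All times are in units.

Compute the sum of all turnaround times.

88

Timeline: | P1 0-10 | P2 10-20 | P3 20-28 | P4 28-39 |
Completion: P1=10  P2=20  P3=28  P4=39
Turnaround (C−A): P1=10  P2=19  P3=24  P4=35
Turnaround = completion − arrival: P1=10, P2=19, P3=24, P4=35
Total turnaround = 10 + 19 + 24 + 35 = 88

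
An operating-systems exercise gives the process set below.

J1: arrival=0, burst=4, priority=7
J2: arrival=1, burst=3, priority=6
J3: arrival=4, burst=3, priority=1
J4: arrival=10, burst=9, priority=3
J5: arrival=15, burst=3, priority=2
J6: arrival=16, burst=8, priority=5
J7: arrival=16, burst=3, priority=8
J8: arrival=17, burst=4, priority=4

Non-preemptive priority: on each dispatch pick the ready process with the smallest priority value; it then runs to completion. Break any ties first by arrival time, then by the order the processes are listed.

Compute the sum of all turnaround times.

80

Gantt: | J1 0-4 | J3 4-7 | J2 7-10 | J4 10-19 | J5 19-22 | J8 22-26 | J6 26-34 | J7 34-37 |
Completion: J1=4  J2=10  J3=7  J4=19  J5=22  J6=34  J7=37  J8=26
Turnaround (C−A): J1=4  J2=9  J3=3  J4=9  J5=7  J6=18  J7=21  J8=9
Turnaround = completion − arrival: J1=4, J2=9, J3=3, J4=9, J5=7, J6=18, J7=21, J8=9
Total turnaround = 4 + 9 + 3 + 9 + 7 + 18 + 21 + 9 = 80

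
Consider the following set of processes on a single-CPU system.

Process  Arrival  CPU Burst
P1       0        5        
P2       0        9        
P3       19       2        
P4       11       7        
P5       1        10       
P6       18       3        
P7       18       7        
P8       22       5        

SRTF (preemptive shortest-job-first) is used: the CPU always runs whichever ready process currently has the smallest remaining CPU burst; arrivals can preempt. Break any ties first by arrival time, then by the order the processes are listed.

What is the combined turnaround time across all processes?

Gantt: | P1 0-5 | P2 5-14 | P4 14-21 | P3 21-23 | P6 23-26 | P8 26-31 | P7 31-38 | P5 38-48 |
Completion: P1=5  P2=14  P3=23  P4=21  P5=48  P6=26  P7=38  P8=31
Turnaround (C−A): P1=5  P2=14  P3=4  P4=10  P5=47  P6=8  P7=20  P8=9
Turnaround = completion − arrival: P1=5, P2=14, P3=4, P4=10, P5=47, P6=8, P7=20, P8=9
Total turnaround = 5 + 14 + 4 + 10 + 47 + 8 + 20 + 9 = 117

117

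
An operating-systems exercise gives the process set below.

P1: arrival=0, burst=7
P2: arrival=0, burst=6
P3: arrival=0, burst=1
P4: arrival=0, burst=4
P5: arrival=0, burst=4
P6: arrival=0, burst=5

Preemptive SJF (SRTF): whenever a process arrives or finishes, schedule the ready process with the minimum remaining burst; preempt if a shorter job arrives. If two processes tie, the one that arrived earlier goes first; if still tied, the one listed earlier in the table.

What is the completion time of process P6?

14

Gantt: | P3 0-1 | P4 1-5 | P5 5-9 | P6 9-14 | P2 14-20 | P1 20-27 |
Completion: P1=27  P2=20  P3=1  P4=5  P5=9  P6=14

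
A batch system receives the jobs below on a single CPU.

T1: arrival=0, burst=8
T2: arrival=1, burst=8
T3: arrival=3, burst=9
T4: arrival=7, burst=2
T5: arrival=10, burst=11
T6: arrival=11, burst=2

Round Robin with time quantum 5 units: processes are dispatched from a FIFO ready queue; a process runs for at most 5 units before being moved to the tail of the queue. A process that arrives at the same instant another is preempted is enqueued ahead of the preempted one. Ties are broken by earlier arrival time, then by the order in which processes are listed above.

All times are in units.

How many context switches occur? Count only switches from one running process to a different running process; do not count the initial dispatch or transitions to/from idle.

9

Schedule: | T1 0-5 | T2 5-10 | T3 10-15 | T1 15-18 | T4 18-20 | T5 20-25 | T2 25-28 | T6 28-30 | T3 30-34 | T5 34-40 |
Completion: T1=18  T2=28  T3=34  T4=20  T5=40  T6=30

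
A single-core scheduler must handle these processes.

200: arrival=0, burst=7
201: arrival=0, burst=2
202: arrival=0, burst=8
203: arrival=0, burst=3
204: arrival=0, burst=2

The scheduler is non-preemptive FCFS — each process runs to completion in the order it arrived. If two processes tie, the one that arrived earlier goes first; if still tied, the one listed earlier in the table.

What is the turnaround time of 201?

Schedule: | 200 0-7 | 201 7-9 | 202 9-17 | 203 17-20 | 204 20-22 |
Completion: 200=7  201=9  202=17  203=20  204=22
Turnaround (C−A): 200=7  201=9  202=17  203=20  204=22
Turnaround(201) = completion − arrival = 9 − 0 = 9

9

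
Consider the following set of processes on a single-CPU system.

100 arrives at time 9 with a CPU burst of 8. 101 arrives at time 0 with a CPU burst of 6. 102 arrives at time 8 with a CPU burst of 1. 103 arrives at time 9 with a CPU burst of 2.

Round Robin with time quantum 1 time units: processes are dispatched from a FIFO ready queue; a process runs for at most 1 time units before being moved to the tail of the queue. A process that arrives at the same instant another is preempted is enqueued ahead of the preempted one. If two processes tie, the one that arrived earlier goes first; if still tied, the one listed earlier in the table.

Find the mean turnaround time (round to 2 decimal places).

Timeline: | 101 0-6 | idle 6-8 | 102 8-9 | 100 9-10 | 103 10-11 | 100 11-12 | 103 12-13 | 100 13-19 |
Completion: 100=19  101=6  102=9  103=13
Turnaround (C−A): 100=10  101=6  102=1  103=4
Turnaround times: 100=10, 101=6, 102=1, 103=4
Average turnaround = (10+6+1+4) / 4 = 21/4 = 5.25

5.25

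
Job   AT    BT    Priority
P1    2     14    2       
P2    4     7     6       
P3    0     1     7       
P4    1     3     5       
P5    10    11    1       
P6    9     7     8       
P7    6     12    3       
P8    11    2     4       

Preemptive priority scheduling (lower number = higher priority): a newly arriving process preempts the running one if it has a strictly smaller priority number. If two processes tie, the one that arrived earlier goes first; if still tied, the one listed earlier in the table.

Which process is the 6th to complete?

P4

Gantt: | P3 0-1 | P4 1-2 | P1 2-10 | P5 10-21 | P1 21-27 | P7 27-39 | P8 39-41 | P4 41-43 | P2 43-50 | P6 50-57 |
Completion: P1=27  P2=50  P3=1  P4=43  P5=21  P6=57  P7=39  P8=41
Turnaround (C−A): P1=25  P2=46  P3=1  P4=42  P5=11  P6=48  P7=33  P8=30
Finish order: P3 → P5 → P1 → P7 → P8 → P4 → P2 → P6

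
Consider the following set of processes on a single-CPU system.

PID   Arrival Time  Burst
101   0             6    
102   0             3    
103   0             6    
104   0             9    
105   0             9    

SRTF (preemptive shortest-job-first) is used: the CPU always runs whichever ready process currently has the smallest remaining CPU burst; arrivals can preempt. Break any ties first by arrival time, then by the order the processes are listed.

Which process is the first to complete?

Gantt: | 102 0-3 | 101 3-9 | 103 9-15 | 104 15-24 | 105 24-33 |
Completion: 101=9  102=3  103=15  104=24  105=33
Turnaround (C−A): 101=9  102=3  103=15  104=24  105=33
Finish order: 102 → 101 → 103 → 104 → 105

102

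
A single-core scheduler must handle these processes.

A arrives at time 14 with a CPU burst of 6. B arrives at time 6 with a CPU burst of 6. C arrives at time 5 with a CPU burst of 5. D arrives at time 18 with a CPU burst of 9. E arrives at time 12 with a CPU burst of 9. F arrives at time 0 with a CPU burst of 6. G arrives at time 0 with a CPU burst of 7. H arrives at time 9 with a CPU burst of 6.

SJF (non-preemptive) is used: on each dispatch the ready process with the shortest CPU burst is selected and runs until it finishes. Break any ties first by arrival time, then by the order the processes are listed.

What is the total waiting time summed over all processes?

103

Timeline: | F 0-6 | C 6-11 | B 11-17 | H 17-23 | A 23-29 | G 29-36 | E 36-45 | D 45-54 |
Completion: A=29  B=17  C=11  D=54  E=45  F=6  G=36  H=23
Waiting = turnaround − burst: A=9, B=5, C=1, D=27, E=24, F=0, G=29, H=8
Total waiting = 9 + 5 + 1 + 27 + 24 + 0 + 29 + 8 = 103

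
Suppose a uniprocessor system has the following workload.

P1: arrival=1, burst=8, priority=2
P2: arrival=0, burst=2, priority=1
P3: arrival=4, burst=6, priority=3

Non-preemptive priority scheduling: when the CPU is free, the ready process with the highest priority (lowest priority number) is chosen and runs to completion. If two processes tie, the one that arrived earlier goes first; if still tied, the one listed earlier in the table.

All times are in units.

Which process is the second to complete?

Schedule: | P2 0-2 | P1 2-10 | P3 10-16 |
Completion: P1=10  P2=2  P3=16
Turnaround (C−A): P1=9  P2=2  P3=12
Finish order: P2 → P1 → P3

P1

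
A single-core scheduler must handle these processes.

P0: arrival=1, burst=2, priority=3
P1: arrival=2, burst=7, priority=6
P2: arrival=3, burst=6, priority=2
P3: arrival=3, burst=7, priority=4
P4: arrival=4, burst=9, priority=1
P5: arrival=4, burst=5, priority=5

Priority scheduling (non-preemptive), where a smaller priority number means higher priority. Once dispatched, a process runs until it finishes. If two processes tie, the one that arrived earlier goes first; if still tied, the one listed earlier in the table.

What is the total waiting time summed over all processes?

Schedule: | idle 0-1 | P0 1-3 | P2 3-9 | P4 9-18 | P3 18-25 | P5 25-30 | P1 30-37 |
Completion: P0=3  P1=37  P2=9  P3=25  P4=18  P5=30
Turnaround (C−A): P0=2  P1=35  P2=6  P3=22  P4=14  P5=26
Waiting = turnaround − burst: P0=0, P1=28, P2=0, P3=15, P4=5, P5=21
Total waiting = 0 + 28 + 0 + 15 + 5 + 21 = 69

69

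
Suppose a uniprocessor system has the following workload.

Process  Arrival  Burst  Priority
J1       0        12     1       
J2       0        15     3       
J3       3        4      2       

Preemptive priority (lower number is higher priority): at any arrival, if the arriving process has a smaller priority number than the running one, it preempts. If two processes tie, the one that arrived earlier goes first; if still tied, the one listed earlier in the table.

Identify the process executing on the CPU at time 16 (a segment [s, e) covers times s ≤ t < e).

J2

Gantt: | J1 0-12 | J3 12-16 | J2 16-31 |
Completion: J1=12  J2=31  J3=16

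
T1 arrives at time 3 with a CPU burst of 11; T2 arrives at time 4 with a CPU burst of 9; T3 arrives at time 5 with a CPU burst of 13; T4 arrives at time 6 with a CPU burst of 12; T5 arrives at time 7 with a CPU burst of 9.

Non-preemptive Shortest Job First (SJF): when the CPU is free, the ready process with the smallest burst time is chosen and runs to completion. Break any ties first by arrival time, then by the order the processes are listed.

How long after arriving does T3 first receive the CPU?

39

Timeline: | idle 0-3 | T1 3-14 | T2 14-23 | T5 23-32 | T4 32-44 | T3 44-57 |
Completion: T1=14  T2=23  T3=57  T4=44  T5=32
Turnaround (C−A): T1=11  T2=19  T3=52  T4=38  T5=25
Response(T3) = first start − arrival = 44 − 5 = 39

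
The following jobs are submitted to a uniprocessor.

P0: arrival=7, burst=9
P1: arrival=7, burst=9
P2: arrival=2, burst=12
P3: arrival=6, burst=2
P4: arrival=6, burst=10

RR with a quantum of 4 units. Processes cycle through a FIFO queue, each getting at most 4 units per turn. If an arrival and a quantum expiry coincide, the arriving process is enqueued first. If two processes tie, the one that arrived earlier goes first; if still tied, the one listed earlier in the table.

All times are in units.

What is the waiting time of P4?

Schedule: | idle 0-2 | P2 2-6 | P3 6-8 | P4 8-12 | P2 12-16 | P0 16-20 | P1 20-24 | P4 24-28 | P2 28-32 | P0 32-36 | P1 36-40 | P4 40-42 | P0 42-43 | P1 43-44 |
Completion: P0=43  P1=44  P2=32  P3=8  P4=42
Waiting(P4) = turnaround − burst = 36 − 10 = 26

26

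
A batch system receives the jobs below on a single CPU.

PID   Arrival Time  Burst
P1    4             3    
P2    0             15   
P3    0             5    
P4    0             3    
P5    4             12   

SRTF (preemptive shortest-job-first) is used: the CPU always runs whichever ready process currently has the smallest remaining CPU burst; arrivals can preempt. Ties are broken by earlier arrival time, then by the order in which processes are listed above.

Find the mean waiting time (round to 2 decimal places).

Timeline: | P4 0-3 | P3 3-4 | P1 4-7 | P3 7-11 | P5 11-23 | P2 23-38 |
Completion: P1=7  P2=38  P3=11  P4=3  P5=23
Waiting times: P1=0, P2=23, P3=6, P4=0, P5=7
Average waiting = (0+23+6+0+7) / 5 = 36/5 = 7.20

7.20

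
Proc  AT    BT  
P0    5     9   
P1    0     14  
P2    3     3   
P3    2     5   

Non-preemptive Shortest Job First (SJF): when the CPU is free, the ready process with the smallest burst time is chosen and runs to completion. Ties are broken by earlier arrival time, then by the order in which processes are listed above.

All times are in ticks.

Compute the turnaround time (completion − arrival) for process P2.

14

Schedule: | P1 0-14 | P2 14-17 | P3 17-22 | P0 22-31 |
Completion: P0=31  P1=14  P2=17  P3=22
Turnaround (C−A): P0=26  P1=14  P2=14  P3=20
Turnaround(P2) = completion − arrival = 17 − 3 = 14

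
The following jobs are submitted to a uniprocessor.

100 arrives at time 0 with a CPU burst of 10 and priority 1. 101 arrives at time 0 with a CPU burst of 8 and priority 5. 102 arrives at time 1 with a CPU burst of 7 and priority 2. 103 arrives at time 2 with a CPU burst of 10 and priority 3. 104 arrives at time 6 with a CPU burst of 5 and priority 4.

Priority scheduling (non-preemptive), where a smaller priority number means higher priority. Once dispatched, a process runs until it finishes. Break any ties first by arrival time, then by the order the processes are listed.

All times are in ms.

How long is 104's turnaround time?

Gantt: | 100 0-10 | 102 10-17 | 103 17-27 | 104 27-32 | 101 32-40 |
Completion: 100=10  101=40  102=17  103=27  104=32
Turnaround(104) = completion − arrival = 32 − 6 = 26

26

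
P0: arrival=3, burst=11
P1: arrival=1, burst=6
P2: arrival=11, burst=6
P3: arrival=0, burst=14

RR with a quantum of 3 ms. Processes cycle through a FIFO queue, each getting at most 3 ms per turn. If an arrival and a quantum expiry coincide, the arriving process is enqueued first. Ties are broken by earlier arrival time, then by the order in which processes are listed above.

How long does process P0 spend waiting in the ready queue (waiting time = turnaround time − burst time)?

21

Timeline: | P3 0-3 | P1 3-6 | P0 6-9 | P3 9-12 | P1 12-15 | P0 15-18 | P2 18-21 | P3 21-24 | P0 24-27 | P2 27-30 | P3 30-33 | P0 33-35 | P3 35-37 |
Completion: P0=35  P1=15  P2=30  P3=37
Turnaround (C−A): P0=32  P1=14  P2=19  P3=37
Waiting(P0) = turnaround − burst = 32 − 11 = 21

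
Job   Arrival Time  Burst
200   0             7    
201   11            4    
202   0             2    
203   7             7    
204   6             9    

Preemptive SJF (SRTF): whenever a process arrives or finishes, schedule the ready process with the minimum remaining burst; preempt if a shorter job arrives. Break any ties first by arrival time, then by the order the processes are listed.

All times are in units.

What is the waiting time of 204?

Timeline: | 202 0-2 | 200 2-9 | 203 9-11 | 201 11-15 | 203 15-20 | 204 20-29 |
Completion: 200=9  201=15  202=2  203=20  204=29
Waiting(204) = turnaround − burst = 23 − 9 = 14

14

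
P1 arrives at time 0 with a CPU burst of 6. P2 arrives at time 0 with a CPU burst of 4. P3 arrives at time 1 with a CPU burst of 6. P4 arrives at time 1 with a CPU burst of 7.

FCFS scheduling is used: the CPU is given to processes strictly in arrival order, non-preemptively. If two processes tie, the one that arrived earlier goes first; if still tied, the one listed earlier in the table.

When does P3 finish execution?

Gantt: | P1 0-6 | P2 6-10 | P3 10-16 | P4 16-23 |
Completion: P1=6  P2=10  P3=16  P4=23

16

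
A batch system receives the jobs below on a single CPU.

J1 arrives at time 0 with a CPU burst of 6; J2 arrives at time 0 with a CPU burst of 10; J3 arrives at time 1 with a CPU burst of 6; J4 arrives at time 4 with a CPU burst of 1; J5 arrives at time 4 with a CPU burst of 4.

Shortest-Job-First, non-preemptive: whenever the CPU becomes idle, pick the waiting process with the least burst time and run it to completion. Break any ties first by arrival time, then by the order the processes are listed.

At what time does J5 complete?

11

Schedule: | J1 0-6 | J4 6-7 | J5 7-11 | J3 11-17 | J2 17-27 |
Completion: J1=6  J2=27  J3=17  J4=7  J5=11
Turnaround (C−A): J1=6  J2=27  J3=16  J4=3  J5=7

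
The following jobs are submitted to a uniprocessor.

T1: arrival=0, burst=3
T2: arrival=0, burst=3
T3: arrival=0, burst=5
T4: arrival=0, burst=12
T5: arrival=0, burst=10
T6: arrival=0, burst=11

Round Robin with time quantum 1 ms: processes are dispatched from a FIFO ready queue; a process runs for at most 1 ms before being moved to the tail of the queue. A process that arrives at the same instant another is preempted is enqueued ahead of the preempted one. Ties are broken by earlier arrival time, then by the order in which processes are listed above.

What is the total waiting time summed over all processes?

133

Gantt: | T1 0-1 | T2 1-2 | T3 2-3 | T4 3-4 | T5 4-5 | T6 5-6 | T1 6-7 | T2 7-8 | T3 8-9 | T4 9-10 | T5 10-11 | T6 11-12 | T1 12-13 | T2 13-14 | T3 14-15 | T4 15-16 | T5 16-17 | T6 17-18 | T3 18-19 | T4 19-20 | T5 20-21 | T6 21-22 | T3 22-23 | T4 23-24 | T5 24-25 | T6 25-26 | T4 26-27 | T5 27-28 | T6 28-29 | T4 29-30 | T5 30-31 | T6 31-32 | T4 32-33 | T5 33-34 | T6 34-35 | T4 35-36 | T5 36-37 | T6 37-38 | T4 38-39 | T5 39-40 | T6 40-41 | T4 41-42 | T6 42-43 | T4 43-44 |
Completion: T1=13  T2=14  T3=23  T4=44  T5=40  T6=43
Turnaround (C−A): T1=13  T2=14  T3=23  T4=44  T5=40  T6=43
Waiting = turnaround − burst: T1=10, T2=11, T3=18, T4=32, T5=30, T6=32
Total waiting = 10 + 11 + 18 + 32 + 30 + 32 = 133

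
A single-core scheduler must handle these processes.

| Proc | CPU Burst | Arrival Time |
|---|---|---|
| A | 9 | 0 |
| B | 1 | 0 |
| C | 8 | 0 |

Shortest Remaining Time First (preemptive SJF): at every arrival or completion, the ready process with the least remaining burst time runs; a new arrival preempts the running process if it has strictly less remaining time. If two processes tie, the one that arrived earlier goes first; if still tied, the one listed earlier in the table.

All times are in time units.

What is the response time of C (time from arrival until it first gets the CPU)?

1

Gantt: | B 0-1 | C 1-9 | A 9-18 |
Completion: A=18  B=1  C=9
Turnaround (C−A): A=18  B=1  C=9
Response(C) = first start − arrival = 1 − 0 = 1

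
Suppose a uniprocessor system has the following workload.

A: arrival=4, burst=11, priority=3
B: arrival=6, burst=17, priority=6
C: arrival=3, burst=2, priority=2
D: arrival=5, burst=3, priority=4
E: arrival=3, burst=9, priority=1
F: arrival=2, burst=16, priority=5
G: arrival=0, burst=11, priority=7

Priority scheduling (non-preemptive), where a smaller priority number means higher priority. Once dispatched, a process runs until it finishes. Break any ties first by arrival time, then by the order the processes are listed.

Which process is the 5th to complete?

Timeline: | G 0-11 | E 11-20 | C 20-22 | A 22-33 | D 33-36 | F 36-52 | B 52-69 |
Completion: A=33  B=69  C=22  D=36  E=20  F=52  G=11
Finish order: G → E → C → A → D → F → B

D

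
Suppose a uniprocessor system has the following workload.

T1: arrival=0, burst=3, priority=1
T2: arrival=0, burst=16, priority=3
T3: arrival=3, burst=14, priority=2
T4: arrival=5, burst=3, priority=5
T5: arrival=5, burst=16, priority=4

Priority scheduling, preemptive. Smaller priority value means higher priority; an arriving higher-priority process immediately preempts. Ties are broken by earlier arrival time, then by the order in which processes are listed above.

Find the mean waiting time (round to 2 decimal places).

17.80

Gantt: | T1 0-3 | T3 3-17 | T2 17-33 | T5 33-49 | T4 49-52 |
Completion: T1=3  T2=33  T3=17  T4=52  T5=49
Turnaround (C−A): T1=3  T2=33  T3=14  T4=47  T5=44
Waiting times: T1=0, T2=17, T3=0, T4=44, T5=28
Average waiting = (0+17+0+44+28) / 5 = 89/5 = 17.80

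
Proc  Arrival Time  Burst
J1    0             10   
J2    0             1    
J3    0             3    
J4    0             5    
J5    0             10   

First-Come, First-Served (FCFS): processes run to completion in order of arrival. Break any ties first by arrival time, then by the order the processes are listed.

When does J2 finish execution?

11

Schedule: | J1 0-10 | J2 10-11 | J3 11-14 | J4 14-19 | J5 19-29 |
Completion: J1=10  J2=11  J3=14  J4=19  J5=29
Turnaround (C−A): J1=10  J2=11  J3=14  J4=19  J5=29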